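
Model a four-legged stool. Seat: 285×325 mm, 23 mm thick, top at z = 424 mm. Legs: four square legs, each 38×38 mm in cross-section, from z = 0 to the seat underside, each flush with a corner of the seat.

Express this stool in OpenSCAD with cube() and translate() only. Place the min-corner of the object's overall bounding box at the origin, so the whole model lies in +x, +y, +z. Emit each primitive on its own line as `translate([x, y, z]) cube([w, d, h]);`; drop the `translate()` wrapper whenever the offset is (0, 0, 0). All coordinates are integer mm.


// leg_h = 424 - 23 = 401
translate([0, 0, 401]) cube([285, 325, 23]);
cube([38, 38, 401]);
translate([247, 0, 0]) cube([38, 38, 401]);
translate([0, 287, 0]) cube([38, 38, 401]);
translate([247, 287, 0]) cube([38, 38, 401]);


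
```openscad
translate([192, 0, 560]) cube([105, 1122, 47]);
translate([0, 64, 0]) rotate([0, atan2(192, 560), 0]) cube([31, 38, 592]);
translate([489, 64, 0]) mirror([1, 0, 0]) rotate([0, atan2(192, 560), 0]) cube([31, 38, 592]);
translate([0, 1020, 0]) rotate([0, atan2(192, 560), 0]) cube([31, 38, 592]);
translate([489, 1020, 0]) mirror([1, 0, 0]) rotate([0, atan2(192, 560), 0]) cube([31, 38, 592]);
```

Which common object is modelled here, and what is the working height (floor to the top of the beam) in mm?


A sawhorse. The overall height is 607 mm.

A beam across two mirrored pairs of raked legs — a sawhorse. The beam's underside is at z = 560 (matching the legs' vertical rise in atan2(192, 560)) and the beam is 47 mm tall, so its top is at 560 + 47 = 607 mm. The raked legs top out at the beam's underside, so that is the highest point.


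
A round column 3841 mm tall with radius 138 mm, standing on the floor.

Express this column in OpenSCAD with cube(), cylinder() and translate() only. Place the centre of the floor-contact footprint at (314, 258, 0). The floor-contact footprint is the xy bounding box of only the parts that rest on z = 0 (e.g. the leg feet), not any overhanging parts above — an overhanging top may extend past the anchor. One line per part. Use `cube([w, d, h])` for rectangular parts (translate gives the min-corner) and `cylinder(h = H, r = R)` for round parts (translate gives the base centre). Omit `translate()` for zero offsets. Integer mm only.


translate([314, 258, 0]) cylinder(h = 3841, r = 138);


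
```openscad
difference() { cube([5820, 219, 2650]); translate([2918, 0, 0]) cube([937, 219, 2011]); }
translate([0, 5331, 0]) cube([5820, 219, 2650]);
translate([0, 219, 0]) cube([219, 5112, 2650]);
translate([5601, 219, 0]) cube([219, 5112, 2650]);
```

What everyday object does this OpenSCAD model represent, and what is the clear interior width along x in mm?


A single room. The interior width is 5382 mm.

Four walls enclosing a rectangle with a door in the front wall — a room. Outside width 5820 minus two 219 mm walls gives 5382 mm.


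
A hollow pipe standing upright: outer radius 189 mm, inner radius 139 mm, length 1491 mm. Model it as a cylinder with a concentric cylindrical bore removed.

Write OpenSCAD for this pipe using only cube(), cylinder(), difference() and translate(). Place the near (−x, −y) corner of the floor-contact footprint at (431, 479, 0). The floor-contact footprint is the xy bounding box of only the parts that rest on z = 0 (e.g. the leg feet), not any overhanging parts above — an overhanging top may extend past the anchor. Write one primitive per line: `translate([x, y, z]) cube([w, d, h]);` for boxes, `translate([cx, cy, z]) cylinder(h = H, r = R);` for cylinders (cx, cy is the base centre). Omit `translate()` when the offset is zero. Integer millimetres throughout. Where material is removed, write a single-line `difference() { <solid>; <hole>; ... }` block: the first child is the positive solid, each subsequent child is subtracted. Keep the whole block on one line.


difference() { translate([620, 668, 0]) cylinder(h = 1491, r = 189); translate([620, 668, 0]) cylinder(h = 1491, r = 139); }


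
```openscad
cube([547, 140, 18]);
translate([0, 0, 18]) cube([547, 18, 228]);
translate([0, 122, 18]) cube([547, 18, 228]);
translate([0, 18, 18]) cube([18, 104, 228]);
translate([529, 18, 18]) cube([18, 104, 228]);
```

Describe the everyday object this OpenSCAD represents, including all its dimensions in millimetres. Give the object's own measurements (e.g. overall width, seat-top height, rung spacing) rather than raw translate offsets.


An open-topped rectangular box: outside dimensions 547×140×246 mm, with a uniform wall and base thickness of 18 mm. The base is a full 547×140 slab on the floor; four walls sit on top of the base. The front and back walls (the −y and +y sides) span the full width; the two side walls fit between them.


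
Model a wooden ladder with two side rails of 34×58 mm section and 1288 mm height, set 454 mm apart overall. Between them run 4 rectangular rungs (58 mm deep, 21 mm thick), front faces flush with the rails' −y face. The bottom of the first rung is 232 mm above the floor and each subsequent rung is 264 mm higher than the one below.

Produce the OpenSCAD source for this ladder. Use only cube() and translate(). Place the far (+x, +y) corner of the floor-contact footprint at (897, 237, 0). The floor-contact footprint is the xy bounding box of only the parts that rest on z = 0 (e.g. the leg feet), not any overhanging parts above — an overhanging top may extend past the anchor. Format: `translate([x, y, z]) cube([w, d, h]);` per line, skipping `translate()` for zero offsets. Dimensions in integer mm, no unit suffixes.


// rung span = 454 - 2*34 = 386
// rung[k] z = 232 + k*264
translate([443, 179, 0]) cube([34, 58, 1288]);
translate([863, 179, 0]) cube([34, 58, 1288]);
translate([477, 179, 232]) cube([386, 58, 21]);
translate([477, 179, 496]) cube([386, 58, 21]);
translate([477, 179, 760]) cube([386, 58, 21]);
translate([477, 179, 1024]) cube([386, 58, 21]);


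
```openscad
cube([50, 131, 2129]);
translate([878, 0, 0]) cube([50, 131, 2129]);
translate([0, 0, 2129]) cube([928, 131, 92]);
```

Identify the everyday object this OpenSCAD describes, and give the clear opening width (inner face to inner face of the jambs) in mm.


A door frame. The clear opening width is 828 mm.

Two 2129 mm tall posts with a header on top — a door frame. The left jamb is 50 mm wide at x = 0; the right jamb starts at x = 878. The clear opening is 878 − 50 = 828 mm.


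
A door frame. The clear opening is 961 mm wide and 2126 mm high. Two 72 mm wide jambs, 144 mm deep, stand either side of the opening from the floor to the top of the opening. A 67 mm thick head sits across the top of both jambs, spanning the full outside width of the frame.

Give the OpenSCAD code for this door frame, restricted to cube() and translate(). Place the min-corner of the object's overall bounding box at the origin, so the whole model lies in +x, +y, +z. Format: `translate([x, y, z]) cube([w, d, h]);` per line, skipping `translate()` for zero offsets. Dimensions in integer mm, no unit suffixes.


cube([72, 144, 2126]);
translate([1033, 0, 0]) cube([72, 144, 2126]);
translate([0, 0, 2126]) cube([1105, 144, 67]);


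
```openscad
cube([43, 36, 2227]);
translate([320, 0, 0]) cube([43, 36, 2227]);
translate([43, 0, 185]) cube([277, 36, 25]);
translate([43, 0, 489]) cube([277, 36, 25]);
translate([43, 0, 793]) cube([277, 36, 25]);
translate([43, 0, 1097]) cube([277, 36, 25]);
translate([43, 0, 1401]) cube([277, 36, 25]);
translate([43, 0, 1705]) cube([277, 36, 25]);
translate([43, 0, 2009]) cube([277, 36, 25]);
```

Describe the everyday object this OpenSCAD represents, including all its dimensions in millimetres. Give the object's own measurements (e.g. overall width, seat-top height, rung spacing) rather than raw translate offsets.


A straight ladder. Two 43×36 mm vertical rails, 2227 mm tall, stand 363 mm apart (outside-to-outside) with their front faces coplanar on the −y side. 7 rungs, each 36 mm deep and 25 mm tall, span between the inner faces of the rails, front faces flush with the rails. The lowest rung's underside is at z = 185 mm and rungs are spaced 304 mm apart (underside to underside).


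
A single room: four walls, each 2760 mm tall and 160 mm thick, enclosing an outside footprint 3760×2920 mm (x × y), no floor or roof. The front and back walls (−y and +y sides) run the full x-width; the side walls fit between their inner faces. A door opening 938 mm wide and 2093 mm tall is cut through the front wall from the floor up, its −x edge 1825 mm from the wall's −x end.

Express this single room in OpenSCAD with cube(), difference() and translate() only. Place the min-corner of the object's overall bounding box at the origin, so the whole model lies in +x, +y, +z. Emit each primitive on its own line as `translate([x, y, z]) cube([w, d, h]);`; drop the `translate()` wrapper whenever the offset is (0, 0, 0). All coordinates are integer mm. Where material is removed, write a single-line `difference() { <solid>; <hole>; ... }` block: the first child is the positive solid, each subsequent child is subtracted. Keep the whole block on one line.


difference() { cube([3760, 160, 2760]); translate([1825, 0, 0]) cube([938, 160, 2093]); }
translate([0, 2760, 0]) cube([3760, 160, 2760]);
translate([0, 160, 0]) cube([160, 2600, 2760]);
translate([3600, 160, 0]) cube([160, 2600, 2760]);


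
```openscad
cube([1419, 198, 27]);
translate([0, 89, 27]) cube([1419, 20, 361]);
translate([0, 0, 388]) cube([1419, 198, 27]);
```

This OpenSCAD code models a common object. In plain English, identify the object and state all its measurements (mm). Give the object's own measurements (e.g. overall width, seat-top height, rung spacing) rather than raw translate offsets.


An I-beam lying along x, 1419 mm long. Overall section height 415 mm. Two flanges 198 mm wide (y) and 27 mm thick, one on the floor and one at the top; a web 20 mm thick runs between them, centred on the flange width.


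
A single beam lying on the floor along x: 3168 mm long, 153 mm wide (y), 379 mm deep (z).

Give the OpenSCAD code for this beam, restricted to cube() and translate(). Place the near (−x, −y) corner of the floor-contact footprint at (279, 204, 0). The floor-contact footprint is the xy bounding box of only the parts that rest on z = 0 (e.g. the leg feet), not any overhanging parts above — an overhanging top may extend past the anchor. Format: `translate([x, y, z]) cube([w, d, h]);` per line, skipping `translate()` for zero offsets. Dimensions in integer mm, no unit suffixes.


translate([279, 204, 0]) cube([3168, 153, 379]);


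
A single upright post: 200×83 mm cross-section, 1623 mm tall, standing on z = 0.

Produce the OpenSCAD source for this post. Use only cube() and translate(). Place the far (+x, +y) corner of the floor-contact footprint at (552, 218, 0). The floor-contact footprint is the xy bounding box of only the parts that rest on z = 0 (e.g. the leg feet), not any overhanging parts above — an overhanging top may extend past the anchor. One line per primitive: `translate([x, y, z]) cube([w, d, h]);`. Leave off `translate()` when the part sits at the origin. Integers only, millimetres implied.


translate([352, 135, 0]) cube([200, 83, 1623]);


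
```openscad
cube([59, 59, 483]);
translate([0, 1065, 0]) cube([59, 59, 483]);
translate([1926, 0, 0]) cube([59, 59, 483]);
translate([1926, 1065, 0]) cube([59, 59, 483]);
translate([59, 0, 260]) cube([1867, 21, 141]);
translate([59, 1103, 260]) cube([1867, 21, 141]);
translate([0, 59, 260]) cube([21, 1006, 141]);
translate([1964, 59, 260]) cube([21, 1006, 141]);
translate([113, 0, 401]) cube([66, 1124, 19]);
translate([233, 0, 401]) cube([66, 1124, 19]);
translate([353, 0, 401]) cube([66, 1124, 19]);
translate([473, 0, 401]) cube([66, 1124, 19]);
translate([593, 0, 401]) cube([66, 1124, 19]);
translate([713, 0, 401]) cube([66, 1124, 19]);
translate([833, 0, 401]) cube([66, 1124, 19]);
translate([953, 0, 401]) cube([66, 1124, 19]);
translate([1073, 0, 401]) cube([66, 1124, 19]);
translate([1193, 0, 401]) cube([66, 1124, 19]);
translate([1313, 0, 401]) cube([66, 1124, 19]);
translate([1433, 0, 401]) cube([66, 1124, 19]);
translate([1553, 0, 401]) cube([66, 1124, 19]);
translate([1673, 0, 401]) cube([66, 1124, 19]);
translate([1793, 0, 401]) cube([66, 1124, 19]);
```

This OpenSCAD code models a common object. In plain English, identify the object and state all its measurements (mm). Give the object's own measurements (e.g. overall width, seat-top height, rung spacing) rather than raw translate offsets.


A bed frame 1985 mm long (x) by 1124 mm wide (y). Four 59×59 mm corner posts, 483 mm tall, at the corners of the footprint. Four rails of 21 mm thickness and 141 mm height run between adjacent posts with their undersides at z = 260 mm, their outer faces flush with the outside of the frame (the two x-running rails run between the posts' inner faces; the two y-running rails run between the posts' inner faces). 15 slats, each 66 mm wide (x) and 19 mm thick, lie across the top of the two x-running rails, running the full 1124 mm width of the frame in y; along x they sit between the end posts with a 54 mm gap after the −x posts and between neighbouring slats, leaving 67 mm before the +x posts.


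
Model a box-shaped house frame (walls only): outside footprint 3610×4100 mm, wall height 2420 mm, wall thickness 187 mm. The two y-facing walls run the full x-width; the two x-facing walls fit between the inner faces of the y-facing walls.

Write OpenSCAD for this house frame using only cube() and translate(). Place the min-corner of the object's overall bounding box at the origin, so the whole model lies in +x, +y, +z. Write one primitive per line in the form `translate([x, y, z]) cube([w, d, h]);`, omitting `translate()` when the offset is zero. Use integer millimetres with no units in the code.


cube([3610, 187, 2420]);
translate([0, 3913, 0]) cube([3610, 187, 2420]);
translate([0, 187, 0]) cube([187, 3726, 2420]);
translate([3423, 187, 0]) cube([187, 3726, 2420]);


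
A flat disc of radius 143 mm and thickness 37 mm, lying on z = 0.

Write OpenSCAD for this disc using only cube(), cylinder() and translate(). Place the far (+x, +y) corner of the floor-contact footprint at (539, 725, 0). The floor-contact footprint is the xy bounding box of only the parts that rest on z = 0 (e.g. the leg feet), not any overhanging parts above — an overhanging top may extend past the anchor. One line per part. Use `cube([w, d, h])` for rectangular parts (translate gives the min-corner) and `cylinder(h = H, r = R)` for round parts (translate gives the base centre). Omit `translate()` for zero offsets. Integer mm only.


translate([396, 582, 0]) cylinder(h = 37, r = 143);


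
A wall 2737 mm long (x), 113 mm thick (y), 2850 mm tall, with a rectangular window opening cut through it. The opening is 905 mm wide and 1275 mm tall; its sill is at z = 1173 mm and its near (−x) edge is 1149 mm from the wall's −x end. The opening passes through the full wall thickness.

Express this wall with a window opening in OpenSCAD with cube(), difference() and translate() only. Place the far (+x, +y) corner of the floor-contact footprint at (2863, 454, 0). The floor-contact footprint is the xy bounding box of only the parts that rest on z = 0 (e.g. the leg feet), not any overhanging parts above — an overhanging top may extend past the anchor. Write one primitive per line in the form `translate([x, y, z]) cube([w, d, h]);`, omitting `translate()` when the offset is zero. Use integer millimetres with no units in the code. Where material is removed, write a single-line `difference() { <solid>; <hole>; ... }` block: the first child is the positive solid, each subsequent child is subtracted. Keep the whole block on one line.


difference() { translate([126, 341, 0]) cube([2737, 113, 2850]); translate([1275, 341, 1173]) cube([905, 113, 1275]); }


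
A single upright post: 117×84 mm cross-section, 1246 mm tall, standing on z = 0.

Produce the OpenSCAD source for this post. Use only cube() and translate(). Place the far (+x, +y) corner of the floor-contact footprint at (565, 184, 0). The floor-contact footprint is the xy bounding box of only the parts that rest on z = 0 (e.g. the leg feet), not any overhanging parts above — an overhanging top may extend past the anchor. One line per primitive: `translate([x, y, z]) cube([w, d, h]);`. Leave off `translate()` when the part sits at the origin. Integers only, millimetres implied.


translate([448, 100, 0]) cube([117, 84, 1246]);


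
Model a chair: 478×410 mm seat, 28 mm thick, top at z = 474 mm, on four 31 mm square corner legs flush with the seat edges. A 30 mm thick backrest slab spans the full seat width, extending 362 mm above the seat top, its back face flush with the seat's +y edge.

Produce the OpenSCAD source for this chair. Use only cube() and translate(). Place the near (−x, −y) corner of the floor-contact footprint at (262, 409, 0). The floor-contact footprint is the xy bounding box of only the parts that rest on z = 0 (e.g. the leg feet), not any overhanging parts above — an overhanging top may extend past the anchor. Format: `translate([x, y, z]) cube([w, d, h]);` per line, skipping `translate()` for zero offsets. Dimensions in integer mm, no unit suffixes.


translate([262, 409, 446]) cube([478, 410, 28]);
translate([262, 409, 0]) cube([31, 31, 446]);
translate([709, 409, 0]) cube([31, 31, 446]);
translate([262, 788, 0]) cube([31, 31, 446]);
translate([709, 788, 0]) cube([31, 31, 446]);
translate([262, 789, 474]) cube([478, 30, 362]);


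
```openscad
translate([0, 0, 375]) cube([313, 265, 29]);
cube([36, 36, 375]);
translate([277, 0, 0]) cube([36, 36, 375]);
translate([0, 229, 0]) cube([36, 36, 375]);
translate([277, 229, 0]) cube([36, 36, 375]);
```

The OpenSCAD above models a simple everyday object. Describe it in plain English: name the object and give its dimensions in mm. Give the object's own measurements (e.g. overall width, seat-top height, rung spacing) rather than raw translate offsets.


A four-legged stool. The seat is a 313×265×29 mm slab whose top surface is at z = 404 mm; four square legs, each 36×36 mm in cross-section, run from the floor (z = 0) to the underside of the seat, each flush with a corner of the seat.


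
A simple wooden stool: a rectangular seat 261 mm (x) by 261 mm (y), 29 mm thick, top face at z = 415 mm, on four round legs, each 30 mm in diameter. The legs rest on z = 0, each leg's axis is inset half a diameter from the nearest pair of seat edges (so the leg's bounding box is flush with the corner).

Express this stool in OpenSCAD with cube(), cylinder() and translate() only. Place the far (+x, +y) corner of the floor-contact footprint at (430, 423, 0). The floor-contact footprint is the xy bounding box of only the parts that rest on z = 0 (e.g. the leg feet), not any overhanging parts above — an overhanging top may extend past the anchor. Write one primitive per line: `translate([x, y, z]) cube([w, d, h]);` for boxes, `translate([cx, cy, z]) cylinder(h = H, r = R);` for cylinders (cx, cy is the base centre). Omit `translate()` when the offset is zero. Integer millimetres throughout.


translate([169, 162, 386]) cube([261, 261, 29]);
translate([184, 177, 0]) cylinder(h = 386, r = 15);
translate([415, 177, 0]) cylinder(h = 386, r = 15);
translate([184, 408, 0]) cylinder(h = 386, r = 15);
translate([415, 408, 0]) cylinder(h = 386, r = 15);


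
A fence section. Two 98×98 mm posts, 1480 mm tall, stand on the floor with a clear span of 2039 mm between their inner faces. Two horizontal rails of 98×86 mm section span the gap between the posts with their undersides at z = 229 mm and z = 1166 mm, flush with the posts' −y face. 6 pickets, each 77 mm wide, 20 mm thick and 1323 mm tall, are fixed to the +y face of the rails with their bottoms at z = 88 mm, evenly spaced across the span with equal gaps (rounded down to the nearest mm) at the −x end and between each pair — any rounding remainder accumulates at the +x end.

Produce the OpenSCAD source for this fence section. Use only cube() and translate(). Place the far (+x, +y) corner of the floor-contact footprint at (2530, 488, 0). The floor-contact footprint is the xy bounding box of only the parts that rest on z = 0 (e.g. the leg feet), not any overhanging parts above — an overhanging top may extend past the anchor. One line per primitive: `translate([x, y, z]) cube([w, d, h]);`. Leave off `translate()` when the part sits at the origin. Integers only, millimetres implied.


translate([295, 390, 0]) cube([98, 98, 1480]);
translate([2432, 390, 0]) cube([98, 98, 1480]);
translate([393, 390, 229]) cube([2039, 98, 86]);
translate([393, 390, 1166]) cube([2039, 98, 86]);
translate([618, 488, 88]) cube([77, 20, 1323]);
translate([920, 488, 88]) cube([77, 20, 1323]);
translate([1222, 488, 88]) cube([77, 20, 1323]);
translate([1524, 488, 88]) cube([77, 20, 1323]);
translate([1826, 488, 88]) cube([77, 20, 1323]);
translate([2128, 488, 88]) cube([77, 20, 1323]);


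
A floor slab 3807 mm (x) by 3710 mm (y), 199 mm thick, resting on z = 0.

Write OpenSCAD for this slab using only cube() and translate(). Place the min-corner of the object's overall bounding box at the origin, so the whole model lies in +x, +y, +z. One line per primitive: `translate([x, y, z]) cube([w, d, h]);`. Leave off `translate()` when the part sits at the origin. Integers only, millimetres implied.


cube([3807, 3710, 199]);


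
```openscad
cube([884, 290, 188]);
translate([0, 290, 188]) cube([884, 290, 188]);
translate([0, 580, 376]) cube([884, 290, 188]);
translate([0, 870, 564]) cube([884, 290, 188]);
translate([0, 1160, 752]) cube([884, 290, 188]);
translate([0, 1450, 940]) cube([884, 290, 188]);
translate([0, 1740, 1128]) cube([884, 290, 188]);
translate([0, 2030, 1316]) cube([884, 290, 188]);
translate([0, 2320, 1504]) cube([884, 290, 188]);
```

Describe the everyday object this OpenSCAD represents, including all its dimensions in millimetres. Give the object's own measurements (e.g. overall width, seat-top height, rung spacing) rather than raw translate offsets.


A straight staircase of 9 solid steps. Each step is 884 mm wide (x), 290 mm deep (y, the going) and 188 mm tall (the rise). The first step rests on the floor; each subsequent step sits one going further in +y and one rise higher in +z, directly behind and above the previous step with no overlap.


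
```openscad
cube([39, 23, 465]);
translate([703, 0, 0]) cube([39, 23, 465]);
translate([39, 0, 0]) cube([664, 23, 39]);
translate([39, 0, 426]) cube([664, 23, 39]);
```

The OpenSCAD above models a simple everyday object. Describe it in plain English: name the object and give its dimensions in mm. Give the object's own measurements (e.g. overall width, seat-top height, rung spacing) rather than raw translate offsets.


A rectangular picture frame lying in the x–z plane (depth along y). The opening is 664 mm wide (x) by 387 mm tall (z), surrounded by a border 39 mm wide on all four sides. The frame is 23 mm deep and is made of two full-height vertical stiles with two horizontal rails fitted between them.


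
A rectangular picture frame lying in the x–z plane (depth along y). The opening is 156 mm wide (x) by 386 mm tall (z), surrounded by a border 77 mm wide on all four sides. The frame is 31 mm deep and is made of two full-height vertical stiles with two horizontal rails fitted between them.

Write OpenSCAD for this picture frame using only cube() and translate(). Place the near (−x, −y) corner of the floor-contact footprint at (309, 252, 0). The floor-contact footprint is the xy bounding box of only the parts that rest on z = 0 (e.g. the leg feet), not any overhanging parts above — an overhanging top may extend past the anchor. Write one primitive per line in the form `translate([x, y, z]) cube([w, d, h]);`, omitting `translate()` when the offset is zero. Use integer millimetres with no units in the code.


translate([309, 252, 0]) cube([77, 31, 540]);
translate([542, 252, 0]) cube([77, 31, 540]);
translate([386, 252, 0]) cube([156, 31, 77]);
translate([386, 252, 463]) cube([156, 31, 77]);


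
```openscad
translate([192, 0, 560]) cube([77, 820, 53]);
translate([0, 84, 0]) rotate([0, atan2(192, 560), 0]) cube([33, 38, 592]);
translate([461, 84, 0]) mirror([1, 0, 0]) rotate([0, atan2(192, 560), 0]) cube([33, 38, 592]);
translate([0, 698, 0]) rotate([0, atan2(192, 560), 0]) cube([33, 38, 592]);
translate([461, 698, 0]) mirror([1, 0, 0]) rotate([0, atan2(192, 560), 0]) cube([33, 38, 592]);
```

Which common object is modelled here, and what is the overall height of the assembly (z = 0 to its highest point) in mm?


A sawhorse. The overall height is 613 mm.

A beam across two mirrored pairs of raked legs — a sawhorse. The beam's underside is at z = 560 (matching the legs' vertical rise in atan2(192, 560)) and the beam is 53 mm tall, so its top is at 560 + 53 = 613 mm. The raked legs top out at the beam's underside, so that is the highest point.


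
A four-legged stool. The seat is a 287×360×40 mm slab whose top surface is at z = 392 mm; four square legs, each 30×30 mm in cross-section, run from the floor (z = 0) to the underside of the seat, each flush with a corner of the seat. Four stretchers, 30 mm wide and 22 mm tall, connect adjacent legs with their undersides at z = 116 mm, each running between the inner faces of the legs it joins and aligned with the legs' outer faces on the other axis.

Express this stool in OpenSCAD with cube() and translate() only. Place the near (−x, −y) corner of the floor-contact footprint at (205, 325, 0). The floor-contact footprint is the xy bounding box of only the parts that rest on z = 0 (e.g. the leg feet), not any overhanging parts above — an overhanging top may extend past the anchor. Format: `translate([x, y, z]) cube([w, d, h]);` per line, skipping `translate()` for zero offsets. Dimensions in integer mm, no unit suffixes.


translate([205, 325, 352]) cube([287, 360, 40]);
translate([205, 325, 0]) cube([30, 30, 352]);
translate([462, 325, 0]) cube([30, 30, 352]);
translate([205, 655, 0]) cube([30, 30, 352]);
translate([462, 655, 0]) cube([30, 30, 352]);
translate([235, 325, 116]) cube([227, 30, 22]);
translate([235, 655, 116]) cube([227, 30, 22]);
translate([205, 355, 116]) cube([30, 300, 22]);
translate([462, 355, 116]) cube([30, 300, 22]);


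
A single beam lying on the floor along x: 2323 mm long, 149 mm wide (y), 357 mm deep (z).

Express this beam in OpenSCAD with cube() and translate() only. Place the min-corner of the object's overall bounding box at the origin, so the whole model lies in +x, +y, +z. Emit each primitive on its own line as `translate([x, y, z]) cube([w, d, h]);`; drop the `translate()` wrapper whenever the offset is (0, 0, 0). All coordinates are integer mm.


cube([2323, 149, 357]);


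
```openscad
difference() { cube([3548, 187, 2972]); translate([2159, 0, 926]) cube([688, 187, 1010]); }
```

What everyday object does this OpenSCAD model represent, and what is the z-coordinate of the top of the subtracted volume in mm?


A wall with a window opening. The window head height is 1936 mm.

A wall with a rectangular opening subtracted — a window. Sill at z = 926, opening 1010 mm tall, so the head is at 926 + 1010 = 1936 mm.


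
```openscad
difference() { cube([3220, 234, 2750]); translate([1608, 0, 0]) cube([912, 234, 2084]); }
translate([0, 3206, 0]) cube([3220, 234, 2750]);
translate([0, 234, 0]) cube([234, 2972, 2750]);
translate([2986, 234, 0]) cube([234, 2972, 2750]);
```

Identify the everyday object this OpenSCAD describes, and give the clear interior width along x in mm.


A single room. The interior width is 2752 mm.

Four walls enclosing a rectangle with a door in the front wall — a room. Outside width 3220 minus two 234 mm walls gives 2752 mm.


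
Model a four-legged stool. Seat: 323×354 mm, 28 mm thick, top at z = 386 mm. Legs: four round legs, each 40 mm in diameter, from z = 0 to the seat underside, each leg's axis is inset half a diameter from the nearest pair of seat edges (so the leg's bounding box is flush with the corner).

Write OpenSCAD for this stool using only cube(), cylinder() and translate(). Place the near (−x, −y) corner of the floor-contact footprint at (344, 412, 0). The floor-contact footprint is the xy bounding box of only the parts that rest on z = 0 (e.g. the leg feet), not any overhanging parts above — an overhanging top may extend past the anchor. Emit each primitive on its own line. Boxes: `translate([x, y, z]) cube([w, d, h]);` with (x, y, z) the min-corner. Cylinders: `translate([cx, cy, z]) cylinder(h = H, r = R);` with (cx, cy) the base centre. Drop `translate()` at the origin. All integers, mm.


translate([344, 412, 358]) cube([323, 354, 28]);
translate([364, 432, 0]) cylinder(h = 358, r = 20);
translate([647, 432, 0]) cylinder(h = 358, r = 20);
translate([364, 746, 0]) cylinder(h = 358, r = 20);
translate([647, 746, 0]) cylinder(h = 358, r = 20);


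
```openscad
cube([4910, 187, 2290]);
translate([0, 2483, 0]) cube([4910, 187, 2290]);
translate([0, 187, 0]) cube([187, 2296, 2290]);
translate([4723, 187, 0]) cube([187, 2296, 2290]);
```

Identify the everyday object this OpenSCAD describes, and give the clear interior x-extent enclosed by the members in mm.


A house (or room) frame. The interior width is 4536 mm.

Four 2290 mm walls enclosing a rectangle with no floor or roof — a room or house frame. Outside width is 4910 mm and wall thickness is 187 mm, so the interior width is 4910 − 2 × 187 = 4536 mm.


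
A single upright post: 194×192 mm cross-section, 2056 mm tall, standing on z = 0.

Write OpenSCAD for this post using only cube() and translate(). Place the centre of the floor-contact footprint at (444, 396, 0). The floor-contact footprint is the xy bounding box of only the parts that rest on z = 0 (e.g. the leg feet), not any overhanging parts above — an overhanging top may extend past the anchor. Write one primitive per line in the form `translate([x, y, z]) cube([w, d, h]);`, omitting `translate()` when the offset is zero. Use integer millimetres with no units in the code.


translate([347, 300, 0]) cube([194, 192, 2056]);


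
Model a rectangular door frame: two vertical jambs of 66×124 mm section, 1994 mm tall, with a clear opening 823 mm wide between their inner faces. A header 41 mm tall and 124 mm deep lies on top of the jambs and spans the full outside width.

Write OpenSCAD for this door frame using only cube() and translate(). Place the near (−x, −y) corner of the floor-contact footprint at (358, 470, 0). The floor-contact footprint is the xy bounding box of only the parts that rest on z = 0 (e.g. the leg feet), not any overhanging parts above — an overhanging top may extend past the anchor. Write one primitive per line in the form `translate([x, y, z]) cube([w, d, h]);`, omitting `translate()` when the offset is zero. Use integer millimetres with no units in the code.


translate([358, 470, 0]) cube([66, 124, 1994]);
translate([1247, 470, 0]) cube([66, 124, 1994]);
translate([358, 470, 1994]) cube([955, 124, 41]);


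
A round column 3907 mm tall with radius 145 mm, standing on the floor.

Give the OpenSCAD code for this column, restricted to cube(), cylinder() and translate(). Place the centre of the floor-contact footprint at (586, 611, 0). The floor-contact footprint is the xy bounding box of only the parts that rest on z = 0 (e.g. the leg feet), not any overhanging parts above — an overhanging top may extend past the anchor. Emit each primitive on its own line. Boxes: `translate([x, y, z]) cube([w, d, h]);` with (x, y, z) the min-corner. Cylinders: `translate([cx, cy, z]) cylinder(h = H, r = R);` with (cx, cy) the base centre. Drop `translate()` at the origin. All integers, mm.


translate([586, 611, 0]) cylinder(h = 3907, r = 145);


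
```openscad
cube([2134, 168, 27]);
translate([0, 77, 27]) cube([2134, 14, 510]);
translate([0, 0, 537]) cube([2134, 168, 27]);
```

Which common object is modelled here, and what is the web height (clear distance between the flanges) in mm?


An I-beam. The web height is 510 mm.

Two wide flanges with a thin centred web — an I-beam. Overall 564 mm minus two 27 mm flanges gives a web of 564 − 2·27 = 510 mm.


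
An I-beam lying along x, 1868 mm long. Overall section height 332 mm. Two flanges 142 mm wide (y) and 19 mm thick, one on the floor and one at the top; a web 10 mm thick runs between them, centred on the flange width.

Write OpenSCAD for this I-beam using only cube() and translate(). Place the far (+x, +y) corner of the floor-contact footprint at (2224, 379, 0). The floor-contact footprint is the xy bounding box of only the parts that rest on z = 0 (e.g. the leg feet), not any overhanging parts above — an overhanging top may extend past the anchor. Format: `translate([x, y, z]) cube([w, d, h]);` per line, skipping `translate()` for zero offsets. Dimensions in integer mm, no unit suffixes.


translate([356, 237, 0]) cube([1868, 142, 19]);
translate([356, 303, 19]) cube([1868, 10, 294]);
translate([356, 237, 313]) cube([1868, 142, 19]);


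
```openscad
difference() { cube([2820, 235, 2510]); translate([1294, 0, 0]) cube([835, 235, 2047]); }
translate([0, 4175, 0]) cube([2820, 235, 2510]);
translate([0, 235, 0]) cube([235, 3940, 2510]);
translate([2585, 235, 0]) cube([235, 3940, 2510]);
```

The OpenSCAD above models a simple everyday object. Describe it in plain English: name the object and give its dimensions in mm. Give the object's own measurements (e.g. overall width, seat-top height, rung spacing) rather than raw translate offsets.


A single room: four walls, each 2510 mm tall and 235 mm thick, enclosing an outside footprint 2820×4410 mm (x × y), no floor or roof. The front and back walls (−y and +y sides) run the full x-width; the side walls fit between their inner faces. A door opening 835 mm wide and 2047 mm tall is cut through the front wall from the floor up, its −x edge 1294 mm from the wall's −x end.


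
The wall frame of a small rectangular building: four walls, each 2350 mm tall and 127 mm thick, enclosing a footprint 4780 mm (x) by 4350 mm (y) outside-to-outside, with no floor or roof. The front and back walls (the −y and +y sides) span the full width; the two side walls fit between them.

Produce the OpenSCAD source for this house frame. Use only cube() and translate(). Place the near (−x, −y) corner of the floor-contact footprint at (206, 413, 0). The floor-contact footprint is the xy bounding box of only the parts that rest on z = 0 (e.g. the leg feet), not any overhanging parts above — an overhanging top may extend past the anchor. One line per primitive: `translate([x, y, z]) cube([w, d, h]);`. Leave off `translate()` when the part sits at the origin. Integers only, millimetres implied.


translate([206, 413, 0]) cube([4780, 127, 2350]);
translate([206, 4636, 0]) cube([4780, 127, 2350]);
translate([206, 540, 0]) cube([127, 4096, 2350]);
translate([4859, 540, 0]) cube([127, 4096, 2350]);


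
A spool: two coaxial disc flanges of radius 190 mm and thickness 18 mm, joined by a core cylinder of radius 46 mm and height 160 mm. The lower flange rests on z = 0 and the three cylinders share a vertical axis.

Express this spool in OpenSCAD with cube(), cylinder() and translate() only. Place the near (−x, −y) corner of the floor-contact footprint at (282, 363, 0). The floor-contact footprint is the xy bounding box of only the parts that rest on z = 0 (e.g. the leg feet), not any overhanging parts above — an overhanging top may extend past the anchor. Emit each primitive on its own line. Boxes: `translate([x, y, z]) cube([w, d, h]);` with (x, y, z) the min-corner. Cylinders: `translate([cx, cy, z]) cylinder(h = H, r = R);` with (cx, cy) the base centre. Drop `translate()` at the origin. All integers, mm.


translate([472, 553, 0]) cylinder(h = 18, r = 190);
translate([472, 553, 18]) cylinder(h = 160, r = 46);
translate([472, 553, 178]) cylinder(h = 18, r = 190);


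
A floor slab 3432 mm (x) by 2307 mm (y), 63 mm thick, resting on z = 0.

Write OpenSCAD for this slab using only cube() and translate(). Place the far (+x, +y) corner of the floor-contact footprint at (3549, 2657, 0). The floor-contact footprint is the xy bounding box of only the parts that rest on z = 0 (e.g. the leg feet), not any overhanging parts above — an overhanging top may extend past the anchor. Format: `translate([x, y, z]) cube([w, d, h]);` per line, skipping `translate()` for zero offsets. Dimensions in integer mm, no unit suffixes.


translate([117, 350, 0]) cube([3432, 2307, 63]);


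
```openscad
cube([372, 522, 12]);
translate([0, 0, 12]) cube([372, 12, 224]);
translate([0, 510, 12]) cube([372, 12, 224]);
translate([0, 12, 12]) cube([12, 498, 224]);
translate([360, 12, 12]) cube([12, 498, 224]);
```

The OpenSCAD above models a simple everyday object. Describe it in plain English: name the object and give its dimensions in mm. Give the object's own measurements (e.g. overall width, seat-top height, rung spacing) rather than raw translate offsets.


An open-topped rectangular box: outside dimensions 372×522×236 mm, with a uniform wall and base thickness of 12 mm. The base is a full 372×522 slab on the floor; four walls sit on top of the base. The front and back walls (the −y and +y sides) span the full width; the two side walls fit between them.


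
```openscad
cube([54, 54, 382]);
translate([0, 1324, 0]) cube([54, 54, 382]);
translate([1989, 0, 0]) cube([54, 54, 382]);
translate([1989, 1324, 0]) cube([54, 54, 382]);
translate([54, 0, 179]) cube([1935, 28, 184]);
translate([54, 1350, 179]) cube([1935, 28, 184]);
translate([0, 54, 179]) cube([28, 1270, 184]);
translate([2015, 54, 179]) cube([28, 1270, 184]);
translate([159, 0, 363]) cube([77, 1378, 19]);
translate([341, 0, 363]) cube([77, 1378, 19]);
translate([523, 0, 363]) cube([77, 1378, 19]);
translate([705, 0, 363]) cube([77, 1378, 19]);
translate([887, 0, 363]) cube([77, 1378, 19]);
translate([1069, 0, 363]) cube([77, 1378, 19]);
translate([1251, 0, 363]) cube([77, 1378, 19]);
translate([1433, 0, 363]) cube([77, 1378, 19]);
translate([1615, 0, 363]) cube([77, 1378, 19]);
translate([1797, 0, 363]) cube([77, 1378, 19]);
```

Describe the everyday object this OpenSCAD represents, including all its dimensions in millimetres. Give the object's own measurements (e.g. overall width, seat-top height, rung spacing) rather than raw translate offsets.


A bed frame 2043 mm long (x) by 1378 mm wide (y). Four 54×54 mm corner posts, 382 mm tall, at the corners of the footprint. Four rails of 28 mm thickness and 184 mm height run between adjacent posts with their undersides at z = 179 mm, their outer faces flush with the outside of the frame (the two x-running rails run between the posts' inner faces; the two y-running rails run between the posts' inner faces). 10 slats, each 77 mm wide (x) and 19 mm thick, lie across the top of the two x-running rails, running the full 1378 mm width of the frame in y; along x they sit between the end posts with a 105 mm gap after the −x posts and between neighbouring slats, leaving 115 mm before the +x posts.


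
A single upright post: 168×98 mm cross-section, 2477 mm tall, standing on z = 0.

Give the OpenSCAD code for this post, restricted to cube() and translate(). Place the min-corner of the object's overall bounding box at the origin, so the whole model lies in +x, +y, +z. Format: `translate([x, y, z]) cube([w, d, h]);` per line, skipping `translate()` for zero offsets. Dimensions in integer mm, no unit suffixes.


cube([168, 98, 2477]);


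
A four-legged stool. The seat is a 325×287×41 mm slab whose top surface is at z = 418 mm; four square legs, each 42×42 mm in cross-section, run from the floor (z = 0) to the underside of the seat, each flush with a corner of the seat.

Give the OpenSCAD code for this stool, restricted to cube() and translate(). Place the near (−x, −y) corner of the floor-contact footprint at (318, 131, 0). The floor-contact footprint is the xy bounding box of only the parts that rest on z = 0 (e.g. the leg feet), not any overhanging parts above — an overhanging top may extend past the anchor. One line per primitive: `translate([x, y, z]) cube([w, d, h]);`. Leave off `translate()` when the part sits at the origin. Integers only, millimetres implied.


translate([318, 131, 377]) cube([325, 287, 41]);
translate([318, 131, 0]) cube([42, 42, 377]);
translate([601, 131, 0]) cube([42, 42, 377]);
translate([318, 376, 0]) cube([42, 42, 377]);
translate([601, 376, 0]) cube([42, 42, 377]);
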